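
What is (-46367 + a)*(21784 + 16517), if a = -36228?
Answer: -3163471095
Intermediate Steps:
(-46367 + a)*(21784 + 16517) = (-46367 - 36228)*(21784 + 16517) = -82595*38301 = -3163471095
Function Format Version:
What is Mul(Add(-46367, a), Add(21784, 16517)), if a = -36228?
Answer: -3163471095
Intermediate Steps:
Mul(Add(-46367, a), Add(21784, 16517)) = Mul(Add(-46367, -36228), Add(21784, 16517)) = Mul(-82595, 38301) = -3163471095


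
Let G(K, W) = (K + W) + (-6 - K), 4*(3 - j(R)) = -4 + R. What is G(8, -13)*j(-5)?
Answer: -399/4 ≈ -99.750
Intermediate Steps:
j(R) = 4 - R/4 (j(R) = 3 - (-4 + R)/4 = 3 + (1 - R/4) = 4 - R/4)
G(K, W) = -6 + W
G(8, -13)*j(-5) = (-6 - 13)*(4 - ¼*(-5)) = -19*(4 + 5/4) = -19*21/4 = -399/4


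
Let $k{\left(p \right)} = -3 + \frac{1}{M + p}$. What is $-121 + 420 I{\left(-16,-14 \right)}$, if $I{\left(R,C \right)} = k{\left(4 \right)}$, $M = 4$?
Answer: $- \frac{2657}{2} \approx -1328.5$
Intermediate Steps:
$k{\left(p \right)} = -3 + \frac{1}{4 + p}$
$I{\left(R,C \right)} = - \frac{23}{8}$ ($I{\left(R,C \right)} = \frac{-11 - 12}{4 + 4} = \frac{-11 - 12}{8} = \frac{1}{8} \left(-23\right) = - \frac{23}{8}$)
$-121 + 420 I{\left(-16,-14 \right)} = -121 + 420 \left(- \frac{23}{8}\right) = -121 - \frac{2415}{2} = - \frac{2657}{2}$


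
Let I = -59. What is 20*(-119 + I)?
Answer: -3560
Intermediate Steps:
20*(-119 + I) = 20*(-119 - 59) = 20*(-178) = -3560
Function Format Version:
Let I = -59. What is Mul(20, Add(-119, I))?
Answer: -3560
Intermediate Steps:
Mul(20, Add(-119, I)) = Mul(20, Add(-119, -59)) = Mul(20, -178) = -3560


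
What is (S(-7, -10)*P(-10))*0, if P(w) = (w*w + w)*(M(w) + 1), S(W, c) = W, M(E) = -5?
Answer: 0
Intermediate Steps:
P(w) = -4*w - 4*w² (P(w) = (w*w + w)*(-5 + 1) = (w² + w)*(-4) = (w + w²)*(-4) = -4*w - 4*w²)
(S(-7, -10)*P(-10))*0 = -28*(-10)*(-1 - 1*(-10))*0 = -28*(-10)*(-1 + 10)*0 = -28*(-10)*9*0 = -7*(-360)*0 = 2520*0 = 0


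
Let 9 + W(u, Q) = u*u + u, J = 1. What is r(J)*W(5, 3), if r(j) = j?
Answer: 21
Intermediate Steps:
W(u, Q) = -9 + u + u² (W(u, Q) = -9 + (u*u + u) = -9 + (u² + u) = -9 + (u + u²) = -9 + u + u²)
r(J)*W(5, 3) = 1*(-9 + 5 + 5²) = 1*(-9 + 5 + 25) = 1*21 = 21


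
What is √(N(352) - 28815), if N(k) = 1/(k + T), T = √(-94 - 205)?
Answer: √((-10142879 - 28815*I*√299)/(352 + I*√299)) ≈ 0.e-7 - 169.75*I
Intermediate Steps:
T = I*√299 (T = √(-299) = I*√299 ≈ 17.292*I)
N(k) = 1/(k + I*√299)
√(N(352) - 28815) = √(1/(352 + I*√299) - 28815) = √(-28815 + 1/(352 + I*√299))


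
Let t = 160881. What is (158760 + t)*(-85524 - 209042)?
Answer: -94155370806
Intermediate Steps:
(158760 + t)*(-85524 - 209042) = (158760 + 160881)*(-85524 - 209042) = 319641*(-294566) = -94155370806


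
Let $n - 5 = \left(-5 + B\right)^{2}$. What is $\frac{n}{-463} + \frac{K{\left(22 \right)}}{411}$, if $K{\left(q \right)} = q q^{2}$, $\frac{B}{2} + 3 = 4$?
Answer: $\frac{4924270}{190293} \approx 25.877$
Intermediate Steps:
$B = 2$ ($B = -6 + 2 \cdot 4 = -6 + 8 = 2$)
$n = 14$ ($n = 5 + \left(-5 + 2\right)^{2} = 5 + \left(-3\right)^{2} = 5 + 9 = 14$)
$K{\left(q \right)} = q^{3}$
$\frac{n}{-463} + \frac{K{\left(22 \right)}}{411} = \frac{14}{-463} + \frac{22^{3}}{411} = 14 \left(- \frac{1}{463}\right) + 10648 \cdot \frac{1}{411} = - \frac{14}{463} + \frac{10648}{411} = \frac{4924270}{190293}$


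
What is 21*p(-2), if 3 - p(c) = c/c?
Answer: 42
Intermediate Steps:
p(c) = 2 (p(c) = 3 - c/c = 3 - 1*1 = 3 - 1 = 2)
21*p(-2) = 21*2 = 42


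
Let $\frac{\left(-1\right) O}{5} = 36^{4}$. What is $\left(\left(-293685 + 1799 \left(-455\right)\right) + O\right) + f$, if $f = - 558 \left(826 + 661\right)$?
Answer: $-10340056$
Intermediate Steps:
$f = -829746$ ($f = \left(-558\right) 1487 = -829746$)
$O = -8398080$ ($O = - 5 \cdot 36^{4} = \left(-5\right) 1679616 = -8398080$)
$\left(\left(-293685 + 1799 \left(-455\right)\right) + O\right) + f = \left(\left(-293685 + 1799 \left(-455\right)\right) - 8398080\right) - 829746 = \left(\left(-293685 - 818545\right) - 8398080\right) - 829746 = \left(-1112230 - 8398080\right) - 829746 = -9510310 - 829746 = -10340056$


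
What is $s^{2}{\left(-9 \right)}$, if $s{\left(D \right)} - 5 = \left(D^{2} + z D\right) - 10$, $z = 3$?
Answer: $2401$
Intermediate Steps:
$s{\left(D \right)} = -5 + D^{2} + 3 D$ ($s{\left(D \right)} = 5 - \left(10 - D^{2} - 3 D\right) = 5 + \left(-10 + D^{2} + 3 D\right) = -5 + D^{2} + 3 D$)
$s^{2}{\left(-9 \right)} = \left(-5 + \left(-9\right)^{2} + 3 \left(-9\right)\right)^{2} = \left(-5 + 81 - 27\right)^{2} = 49^{2} = 2401$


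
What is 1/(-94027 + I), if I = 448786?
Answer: 1/354759 ≈ 2.8188e-6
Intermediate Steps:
1/(-94027 + I) = 1/(-94027 + 448786) = 1/354759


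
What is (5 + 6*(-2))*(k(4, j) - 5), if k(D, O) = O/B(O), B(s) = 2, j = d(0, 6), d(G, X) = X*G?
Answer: 35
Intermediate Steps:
d(G, X) = G*X
j = 0 (j = 0*6 = 0)
k(D, O) = O/2
(5 + 6*(-2))*(k(4, j) - 5) = (5 + 6*(-2))*((½)*0 - 5) = (5 - 12)*(0 - 5) = -7*(-5) = 35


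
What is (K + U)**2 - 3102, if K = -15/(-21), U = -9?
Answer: -148634/49 ≈ -3033.3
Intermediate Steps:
K = 5/7 (K = -15*(-1/21) = 5/7 ≈ 0.71429)
(K + U)**2 - 3102 = (5/7 - 9)**2 - 3102 = (-58/7)**2 - 3102 = 3364/49 - 3102 = -148634/49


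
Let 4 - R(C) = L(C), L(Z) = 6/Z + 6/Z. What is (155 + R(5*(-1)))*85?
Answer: 13719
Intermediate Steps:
L(Z) = 12/Z
R(C) = 4 - 12/C
(155 + R(5*(-1)))*85 = (155 + (4 - 12/(5*(-1))))*85 = (155 + (4 - 12/(-5)))*85 = (155 + (4 - 12*(-⅕)))*85 = (155 + (4 + 12/5))*85 = (155 + 32/5)*85 = (807/5)*85 = 13719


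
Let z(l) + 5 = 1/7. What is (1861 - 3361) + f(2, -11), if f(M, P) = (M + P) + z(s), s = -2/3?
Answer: -10597/7 ≈ -1513.9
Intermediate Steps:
s = -2/3 (s = -2*1/3 = -2/3 ≈ -0.66667)
z(l) = -34/7 (z(l) = -5 + 1/7 = -34/7)
f(M, P) = -34/7 + M + P (f(M, P) = (M + P) - 34/7 = -34/7 + M + P)
(1861 - 3361) + f(2, -11) = (1861 - 3361) + (-34/7 + 2 - 11) = -1500 - 97/7 = -10597/7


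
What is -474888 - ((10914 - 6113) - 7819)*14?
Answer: -432636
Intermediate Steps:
-474888 - ((10914 - 6113) - 7819)*14 = -474888 - (4801 - 7819)*14 = -474888 - (-3018)*14 = -474888 - 1*(-42252) = -474888 + 42252 = -432636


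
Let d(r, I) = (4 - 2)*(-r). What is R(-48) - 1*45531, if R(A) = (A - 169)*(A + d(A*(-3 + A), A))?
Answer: 1027317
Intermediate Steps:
d(r, I) = -2*r (d(r, I) = 2*(-r) = -2*r)
R(A) = (-169 + A)*(A - 2*A*(-3 + A)) (R(A) = (A - 169)*(A - 2*A*(-3 + A)) = (-169 + A)*(A - 2*A*(-3 + A)))
R(-48) - 1*45531 = -48*(-1183 - 2*(-48)² + 345*(-48)) - 1*45531 = -48*(-1183 - 2*2304 - 16560) - 45531 = -48*(-1183 - 4608 - 16560) - 45531 = -48*(-22351) - 45531 = 1072848 - 45531 = 1027317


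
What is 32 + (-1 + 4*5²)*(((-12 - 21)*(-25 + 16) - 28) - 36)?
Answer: 23099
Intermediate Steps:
32 + (-1 + 4*5²)*(((-12 - 21)*(-25 + 16) - 28) - 36) = 32 + (-1 + 4*25)*((-33*(-9) - 28) - 36) = 32 + (-1 + 100)*((297 - 28) - 36) = 32 + 99*(269 - 36) = 32 + 99*233 = 32 + 23067 = 23099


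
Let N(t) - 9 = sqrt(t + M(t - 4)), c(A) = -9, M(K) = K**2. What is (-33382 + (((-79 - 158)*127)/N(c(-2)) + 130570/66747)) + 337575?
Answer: 20532976204/66747 - 1524*sqrt(10) ≈ 3.0280e+5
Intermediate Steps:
N(t) = 9 + sqrt(t + (-4 + t)**2) (N(t) = 9 + sqrt(t + (t - 4)**2) = 9 + sqrt(t + (-4 + t)**2))
(-33382 + (((-79 - 158)*127)/N(c(-2)) + 130570/66747)) + 337575 = (-33382 + (((-79 - 158)*127)/(9 + sqrt(-9 + (-4 - 9)**2)) + 130570/66747)) + 337575 = (-33382 + ((-237*127)/(9 + sqrt(-9 + (-13)**2)) + 130570*(1/66747))) + 337575 = (-33382 + (-30099/(9 + sqrt(-9 + 169)) + 130570/66747)) + 337575 = (-33382 + (-30099/(9 + sqrt(160)) + 130570/66747)) + 337575 = (-33382 + (-30099/(9 + 4*sqrt(10)) + 130570/66747)) + 337575 = (-33382 + (130570/66747 - 30099/(9 + 4*sqrt(10)))) + 337575 = (-2228017784/66747 - 30099/(9 + 4*sqrt(10))) + 337575 = 20304100741/66747 - 30099/(9 + 4*sqrt(10))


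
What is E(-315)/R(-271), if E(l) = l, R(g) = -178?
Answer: 315/178 ≈ 1.7697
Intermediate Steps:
E(-315)/R(-271) = -315/(-178) = -315*(-1/178) = 315/178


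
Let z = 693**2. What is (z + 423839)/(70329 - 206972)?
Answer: -904088/136643 ≈ -6.6164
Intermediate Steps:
z = 480249
(z + 423839)/(70329 - 206972) = (480249 + 423839)/(70329 - 206972) = 904088/(-136643) = 904088*(-1/136643) = -904088/136643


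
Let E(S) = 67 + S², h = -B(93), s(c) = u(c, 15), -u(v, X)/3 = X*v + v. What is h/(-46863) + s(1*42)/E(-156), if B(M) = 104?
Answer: -91937896/1143597789 ≈ -0.080394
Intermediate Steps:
u(v, X) = -3*v - 3*X*v (u(v, X) = -3*(X*v + v) = -3*(v + X*v) = -3*v - 3*X*v)
s(c) = -48*c (s(c) = -3*c*(1 + 15) = -3*c*16 = -48*c)
h = -104 (h = -1*104 = -104)
h/(-46863) + s(1*42)/E(-156) = -104/(-46863) + (-48*42)/(67 + (-156)²) = -104*(-1/46863) + (-48*42)/(67 + 24336) = 104/46863 - 2016/24403 = -91937896/1143597789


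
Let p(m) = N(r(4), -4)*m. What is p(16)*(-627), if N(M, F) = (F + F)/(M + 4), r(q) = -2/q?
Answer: 160512/7 ≈ 22930.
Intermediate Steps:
N(M, F) = 2*F/(4 + M) (N(M, F) = (2*F)/(4 + M) = 2*F/(4 + M))
p(m) = -16*m/7 (p(m) = (2*(-4)/(4 - 2/4))*m = (2*(-4)/(4 - 2*1/4))*m = (2*(-4)/(4 - 1/2))*m = (2*(-4)/(7/2))*m = (2*(-4)*(2/7))*m = -16*m/7)
p(16)*(-627) = -16/7*16*(-627) = -256/7*(-627) = 160512/7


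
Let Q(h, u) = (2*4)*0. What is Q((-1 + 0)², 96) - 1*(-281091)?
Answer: 281091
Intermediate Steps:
Q(h, u) = 0 (Q(h, u) = 8*0 = 0)
Q((-1 + 0)², 96) - 1*(-281091) = 0 - 1*(-281091) = 0 + 281091 = 281091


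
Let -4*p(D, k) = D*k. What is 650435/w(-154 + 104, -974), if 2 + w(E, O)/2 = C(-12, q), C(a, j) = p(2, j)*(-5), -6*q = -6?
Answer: 650435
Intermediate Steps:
p(D, k) = -D*k/4
q = 1 (q = -⅙*(-6) = 1)
C(a, j) = 5*j/2 (C(a, j) = -¼*2*j*(-5) = -j/2*(-5) = 5*j/2)
w(E, O) = 1 (w(E, O) = -4 + 2*((5/2)*1) = -4 + 2*(5/2) = -4 + 5 = 1)
650435/w(-154 + 104, -974) = 650435/1 = 650435*1 = 650435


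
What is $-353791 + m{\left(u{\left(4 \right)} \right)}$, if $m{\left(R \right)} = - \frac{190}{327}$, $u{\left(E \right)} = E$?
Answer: $- \frac{115689847}{327} \approx -3.5379 \cdot 10^{5}$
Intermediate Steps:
$m{\left(R \right)} = - \frac{190}{327}$ ($m{\left(R \right)} = \left(-190\right) \frac{1}{327} = - \frac{190}{327}$)
$-353791 + m{\left(u{\left(4 \right)} \right)} = -353791 - \frac{190}{327} = - \frac{115689847}{327}$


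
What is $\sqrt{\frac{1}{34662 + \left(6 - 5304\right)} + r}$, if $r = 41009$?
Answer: $\frac{\sqrt{8839946141457}}{14682} \approx 202.51$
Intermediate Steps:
$\sqrt{\frac{1}{34662 + \left(6 - 5304\right)} + r} = \sqrt{\frac{1}{34662 + \left(6 - 5304\right)} + 41009} = \sqrt{\frac{1}{34662 - 5298} + 41009} = \sqrt{\frac{1}{29364} + 41009} = \sqrt{\frac{1204188277}{29364}} = \frac{\sqrt{8839946141457}}{14682}$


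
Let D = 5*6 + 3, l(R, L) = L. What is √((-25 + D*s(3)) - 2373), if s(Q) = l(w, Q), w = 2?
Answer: 11*I*√19 ≈ 47.948*I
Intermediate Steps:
s(Q) = Q
D = 33 (D = 30 + 3 = 33)
√((-25 + D*s(3)) - 2373) = √((-25 + 33*3) - 2373) = √((-25 + 99) - 2373) = √(74 - 2373) = √(-2299) = 11*I*√19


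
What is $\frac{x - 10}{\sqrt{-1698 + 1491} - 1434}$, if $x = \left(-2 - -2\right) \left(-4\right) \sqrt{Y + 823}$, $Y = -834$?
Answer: $\frac{4780}{685521} + \frac{10 i \sqrt{23}}{685521} \approx 0.0069728 + 6.9959 \cdot 10^{-5} i$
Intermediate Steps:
$x = 0$ ($x = \left(-2 - -2\right) \left(-4\right) \sqrt{-834 + 823} = \left(-2 + 2\right) \left(-4\right) \sqrt{-11} = 0 \left(-4\right) i \sqrt{11} = 0 i \sqrt{11} = 0$)
$\frac{x - 10}{\sqrt{-1698 + 1491} - 1434} = \frac{0 - 10}{\sqrt{-1698 + 1491} - 1434} = - \frac{10}{\sqrt{-207} - 1434} = - \frac{10}{3 i \sqrt{23} - 1434} = - \frac{10}{-1434 + 3 i \sqrt{23}}$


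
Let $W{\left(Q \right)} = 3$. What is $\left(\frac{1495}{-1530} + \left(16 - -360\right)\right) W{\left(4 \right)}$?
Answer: $\frac{114757}{102} \approx 1125.1$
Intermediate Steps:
$\left(\frac{1495}{-1530} + \left(16 - -360\right)\right) W{\left(4 \right)} = \left(\frac{1495}{-1530} + \left(16 - -360\right)\right) 3 = \left(1495 \left(- \frac{1}{1530}\right) + \left(16 + 360\right)\right) 3 = \left(- \frac{299}{306} + 376\right) 3 = \frac{114757}{306} \cdot 3 = \frac{114757}{102}$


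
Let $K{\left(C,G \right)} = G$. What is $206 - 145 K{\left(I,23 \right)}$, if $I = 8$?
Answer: $-3129$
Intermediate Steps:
$206 - 145 K{\left(I,23 \right)} = 206 - 3335 = -3129$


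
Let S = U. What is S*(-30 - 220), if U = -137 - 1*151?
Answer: 72000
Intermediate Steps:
U = -288 (U = -137 - 151 = -288)
S = -288
S*(-30 - 220) = -288*(-30 - 220) = -288*(-250) = 72000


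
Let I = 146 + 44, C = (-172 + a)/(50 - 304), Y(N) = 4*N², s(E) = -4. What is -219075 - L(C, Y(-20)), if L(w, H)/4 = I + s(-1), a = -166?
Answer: -219819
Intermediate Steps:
C = 169/127 (C = (-172 - 166)/(50 - 304) = -338/(-254) = -338*(-1/254) = 169/127 ≈ 1.3307)
I = 190
L(w, H) = 744 (L(w, H) = 4*(190 - 4) = 4*186 = 744)
-219075 - L(C, Y(-20)) = -219075 - 1*744 = -219075 - 744 = -219819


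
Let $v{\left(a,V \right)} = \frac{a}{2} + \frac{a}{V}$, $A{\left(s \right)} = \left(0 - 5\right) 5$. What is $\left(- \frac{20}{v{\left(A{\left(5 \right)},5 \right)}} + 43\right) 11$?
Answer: $\frac{3399}{7} \approx 485.57$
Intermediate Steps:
$A{\left(s \right)} = -25$ ($A{\left(s \right)} = \left(-5\right) 5 = -25$)
$v{\left(a,V \right)} = \frac{a}{2} + \frac{a}{V}$ ($v{\left(a,V \right)} = a \frac{1}{2} + \frac{a}{V} = \frac{a}{2} + \frac{a}{V}$)
$\left(- \frac{20}{v{\left(A{\left(5 \right)},5 \right)}} + 43\right) 11 = \left(- \frac{20}{\frac{1}{2} \left(-25\right) - \frac{25}{5}} + 43\right) 11 = \left(- \frac{20}{- \frac{25}{2} - 5} + 43\right) 11 = \left(- \frac{20}{- \frac{35}{2}} + 43\right) 11 = \left(\left(-20\right) \left(- \frac{2}{35}\right) + 43\right) 11 = \left(\frac{8}{7} + 43\right) 11 = \frac{309}{7} \cdot 11 = \frac{3399}{7}$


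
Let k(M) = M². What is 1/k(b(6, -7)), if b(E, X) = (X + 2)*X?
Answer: 1/1225 ≈ 0.00081633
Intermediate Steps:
b(E, X) = X*(2 + X) (b(E, X) = (2 + X)*X = X*(2 + X))
1/k(b(6, -7)) = 1/((-7*(2 - 7))²) = 1/((-7*(-5))²) = 1/(35²) = 1/1225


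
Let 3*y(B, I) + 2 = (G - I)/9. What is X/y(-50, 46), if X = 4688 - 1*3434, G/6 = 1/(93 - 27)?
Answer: -19602/37 ≈ -529.78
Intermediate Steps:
G = 1/11 (G = 6/(93 - 27) = 6/66 = 6*(1/66) = 1/11 ≈ 0.090909)
y(B, I) = -197/297 - I/27 (y(B, I) = -⅔ + ((1/11 - I)/9)/3 = -⅔ + ((1/11 - I)*(⅑))/3 = -⅔ + (1/99 - I/9)/3 = -⅔ + (1/297 - I/27) = -197/297 - I/27)
X = 1254 (X = 4688 - 3434 = 1254)
X/y(-50, 46) = 1254/(-197/297 - 1/27*46) = 1254/(-197/297 - 46/27) = 1254/(-703/297) = 1254*(-297/703) = -19602/37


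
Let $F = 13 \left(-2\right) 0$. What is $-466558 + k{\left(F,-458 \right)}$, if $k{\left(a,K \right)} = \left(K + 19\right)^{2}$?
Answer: $-273837$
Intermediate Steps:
$F = 0$ ($F = \left(-26\right) 0 = 0$)
$k{\left(a,K \right)} = \left(19 + K\right)^{2}$
$-466558 + k{\left(F,-458 \right)} = -466558 + \left(19 - 458\right)^{2} = -466558 + \left(-439\right)^{2} = -466558 + 192721 = -273837$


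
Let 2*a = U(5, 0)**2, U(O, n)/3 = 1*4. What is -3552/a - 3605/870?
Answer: -9305/174 ≈ -53.477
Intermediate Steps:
U(O, n) = 12 (U(O, n) = 3*(1*4) = 3*4 = 12)
a = 72 (a = (1/2)*12**2 = (1/2)*144 = 72)
-3552/a - 3605/870 = -3552/72 - 3605/870 = -3552*1/72 - 3605*1/870 = -148/3 - 721/174 = -9305/174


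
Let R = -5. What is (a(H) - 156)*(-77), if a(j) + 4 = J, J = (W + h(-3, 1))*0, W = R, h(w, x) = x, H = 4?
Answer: 12320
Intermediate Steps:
W = -5
J = 0 (J = (-5 + 1)*0 = -4*0 = 0)
a(j) = -4 (a(j) = -4 + 0 = -4)
(a(H) - 156)*(-77) = (-4 - 156)*(-77) = -160*(-77) = 12320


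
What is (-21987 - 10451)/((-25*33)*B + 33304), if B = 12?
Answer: -16219/11702 ≈ -1.3860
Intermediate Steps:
(-21987 - 10451)/((-25*33)*B + 33304) = (-21987 - 10451)/(-25*33*12 + 33304) = -32438/(-825*12 + 33304) = -32438/(-9900 + 33304) = -32438/23404 = -32438*1/23404 = -16219/11702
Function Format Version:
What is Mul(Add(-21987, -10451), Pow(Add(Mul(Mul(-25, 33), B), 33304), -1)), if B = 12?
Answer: Rational(-16219, 11702) ≈ -1.3860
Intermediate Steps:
Mul(Add(-21987, -10451), Pow(Add(Mul(Mul(-25, 33), B), 33304), -1)) = Mul(Add(-21987, -10451), Pow(Add(Mul(Mul(-25, 33), 12), 33304), -1)) = Mul(-32438, Pow(Add(Mul(-825, 12), 33304), -1)) = Mul(-32438, Pow(Add(-9900, 33304), -1)) = Mul(-32438, Pow(23404, -1)) = Mul(-32438, Rational(1, 23404)) = Rational(-16219, 11702)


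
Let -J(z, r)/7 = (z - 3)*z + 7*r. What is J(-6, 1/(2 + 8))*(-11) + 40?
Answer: 42519/10 ≈ 4251.9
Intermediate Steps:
J(z, r) = -49*r - 7*z*(-3 + z) (J(z, r) = -7*((z - 3)*z + 7*r) = -7*((-3 + z)*z + 7*r) = -7*(z*(-3 + z) + 7*r) = -7*(7*r + z*(-3 + z)) = -49*r - 7*z*(-3 + z))
J(-6, 1/(2 + 8))*(-11) + 40 = (-49/(2 + 8) - 7*(-6)² + 21*(-6))*(-11) + 40 = (-49/10 - 7*36 - 126)*(-11) + 40 = (-49*⅒ - 252 - 126)*(-11) + 40 = (-49/10 - 252 - 126)*(-11) + 40 = -3829/10*(-11) + 40 = 42119/10 + 40 = 42519/10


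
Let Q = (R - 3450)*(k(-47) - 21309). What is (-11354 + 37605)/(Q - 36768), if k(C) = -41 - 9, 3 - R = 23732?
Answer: 26251/580479493 ≈ 4.5223e-5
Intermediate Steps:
R = -23729 (R = 3 - 1*23732 = 3 - 23732 = -23729)
k(C) = -50
Q = 580516261 (Q = (-23729 - 3450)*(-50 - 21309) = -27179*(-21359) = 580516261)
(-11354 + 37605)/(Q - 36768) = (-11354 + 37605)/(580516261 - 36768) = 26251/580479493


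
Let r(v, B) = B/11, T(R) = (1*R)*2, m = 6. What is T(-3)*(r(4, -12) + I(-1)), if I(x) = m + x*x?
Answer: -390/11 ≈ -35.455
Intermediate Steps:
T(R) = 2*R (T(R) = R*2 = 2*R)
r(v, B) = B/11 (r(v, B) = B*(1/11) = B/11)
I(x) = 6 + x² (I(x) = 6 + x*x = 6 + x²)
T(-3)*(r(4, -12) + I(-1)) = (2*(-3))*((1/11)*(-12) + (6 + (-1)²)) = -6*(-12/11 + (6 + 1)) = -6*(-12/11 + 7) = -6*65/11 = -390/11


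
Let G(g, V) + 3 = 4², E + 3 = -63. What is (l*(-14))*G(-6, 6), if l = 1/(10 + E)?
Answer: 13/4 ≈ 3.2500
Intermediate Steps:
E = -66 (E = -3 - 63 = -66)
G(g, V) = 13 (G(g, V) = -3 + 4² = -3 + 16 = 13)
l = -1/56 (l = 1/(10 - 66) = 1/(-56) = -1/56 ≈ -0.017857)
(l*(-14))*G(-6, 6) = -1/56*(-14)*13 = (¼)*13 = 13/4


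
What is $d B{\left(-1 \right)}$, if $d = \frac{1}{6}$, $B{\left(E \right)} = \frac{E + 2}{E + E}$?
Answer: $- \frac{1}{12} \approx -0.083333$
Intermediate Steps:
$B{\left(E \right)} = \frac{2 + E}{2 E}$
$d = \frac{1}{6} \approx 0.16667$
$d B{\left(-1 \right)} = \frac{\frac{1}{2} \frac{1}{-1} \left(2 - 1\right)}{6} = \frac{\frac{1}{2} \left(-1\right) 1}{6} = \frac{1}{6} \left(- \frac{1}{2}\right) = - \frac{1}{12}$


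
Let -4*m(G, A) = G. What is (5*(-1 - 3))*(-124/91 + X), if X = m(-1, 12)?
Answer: 2025/91 ≈ 22.253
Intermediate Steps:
m(G, A) = -G/4
X = ¼ (X = -¼*(-1) = ¼ ≈ 0.25000)
(5*(-1 - 3))*(-124/91 + X) = (5*(-1 - 3))*(-124/91 + ¼) = (5*(-4))*(-124*1/91 + ¼) = -20*(-124/91 + ¼) = -20*(-405/364) = 2025/91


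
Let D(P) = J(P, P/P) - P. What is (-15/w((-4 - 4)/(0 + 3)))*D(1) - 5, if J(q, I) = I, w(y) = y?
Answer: -5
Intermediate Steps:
D(P) = 1 - P (D(P) = P/P - P = 1 - P)
(-15/w((-4 - 4)/(0 + 3)))*D(1) - 5 = (-15*(0 + 3)/(-4 - 4))*(1 - 1*1) - 5 = (-15/((-8/3)))*(1 - 1) - 5 = -15/((-8*⅓))*0 - 5 = -15/(-8/3)*0 - 5 = -15*(-3/8)*0 - 5 = (45/8)*0 - 5 = 0 - 5 = -5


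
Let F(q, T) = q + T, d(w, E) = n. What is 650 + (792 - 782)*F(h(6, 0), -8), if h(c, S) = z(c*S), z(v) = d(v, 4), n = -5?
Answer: 520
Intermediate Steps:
d(w, E) = -5
z(v) = -5
h(c, S) = -5
F(q, T) = T + q
650 + (792 - 782)*F(h(6, 0), -8) = 650 + (792 - 782)*(-8 - 5) = 650 + 10*(-13) = 650 - 130 = 520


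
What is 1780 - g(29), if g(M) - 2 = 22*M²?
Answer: -16724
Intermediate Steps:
g(M) = 2 + 22*M²
1780 - g(29) = 1780 - (2 + 22*29²) = 1780 - (2 + 22*841) = 1780 - (2 + 18502) = 1780 - 1*18504 = 1780 - 18504 = -16724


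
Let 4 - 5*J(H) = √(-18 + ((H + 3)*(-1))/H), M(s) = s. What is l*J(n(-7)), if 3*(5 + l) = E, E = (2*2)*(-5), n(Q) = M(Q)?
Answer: -28/3 + I*√910/3 ≈ -9.3333 + 10.055*I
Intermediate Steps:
n(Q) = Q
E = -20 (E = 4*(-5) = -20)
J(H) = ⅘ - √(-18 + (-3 - H)/H)/5 (J(H) = ⅘ - √(-18 + ((H + 3)*(-1))/H)/5 = ⅘ - √(-18 + ((3 + H)*(-1))/H)/5 = ⅘ - √(-18 + (-3 - H)/H)/5)
l = -35/3 (l = -5 + (⅓)*(-20) = -5 - 20/3 = -35/3 ≈ -11.667)
l*J(n(-7)) = -35*(⅘ - I*√130*√(-1/(-7))/5)/3 = -35*(⅘ - I*√910/7/5)/3 = -35*(⅘ - I*√910/35)/3 = -28/3 + I*√910/3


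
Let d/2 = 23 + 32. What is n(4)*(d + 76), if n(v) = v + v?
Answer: 1488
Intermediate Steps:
n(v) = 2*v
d = 110 (d = 2*(23 + 32) = 2*55 = 110)
n(4)*(d + 76) = (2*4)*(110 + 76) = 8*186 = 1488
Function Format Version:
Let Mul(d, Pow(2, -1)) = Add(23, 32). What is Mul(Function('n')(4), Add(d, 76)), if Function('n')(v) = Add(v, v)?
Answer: 1488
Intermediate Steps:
Function('n')(v) = Mul(2, v)
d = 110 (d = Mul(2, Add(23, 32)) = Mul(2, 55) = 110)
Mul(Function('n')(4), Add(d, 76)) = Mul(Mul(2, 4), Add(110, 76)) = Mul(8, 186) = 1488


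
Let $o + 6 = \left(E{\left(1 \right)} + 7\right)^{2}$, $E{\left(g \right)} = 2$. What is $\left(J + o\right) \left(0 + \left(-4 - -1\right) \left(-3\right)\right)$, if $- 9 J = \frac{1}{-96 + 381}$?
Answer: $\frac{192374}{285} \approx 675.0$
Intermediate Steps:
$J = - \frac{1}{2565}$ ($J = - \frac{1}{9 \left(-96 + 381\right)} = - \frac{1}{9 \cdot 285} = \left(- \frac{1}{9}\right) \frac{1}{285} = - \frac{1}{2565} \approx -0.00038986$)
$o = 75$ ($o = -6 + \left(2 + 7\right)^{2} = -6 + 9^{2} = -6 + 81 = 75$)
$\left(J + o\right) \left(0 + \left(-4 - -1\right) \left(-3\right)\right) = \left(- \frac{1}{2565} + 75\right) \left(0 + \left(-4 - -1\right) \left(-3\right)\right) = \frac{192374 \left(0 + \left(-4 + 1\right) \left(-3\right)\right)}{2565} = \frac{192374 \left(0 - -9\right)}{2565} = \frac{192374 \left(0 + 9\right)}{2565} = \frac{192374}{2565} \cdot 9 = \frac{192374}{285}$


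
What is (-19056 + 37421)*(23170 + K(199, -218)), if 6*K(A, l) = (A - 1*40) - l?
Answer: 2560025905/6 ≈ 4.2667e+8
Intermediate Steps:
K(A, l) = -20/3 - l/6 + A/6 (K(A, l) = ((A - 1*40) - l)/6 = ((A - 40) - l)/6 = ((-40 + A) - l)/6 = (-40 + A - l)/6 = -20/3 - l/6 + A/6)
(-19056 + 37421)*(23170 + K(199, -218)) = (-19056 + 37421)*(23170 + (-20/3 - ⅙*(-218) + (⅙)*199)) = 18365*(23170 + (-20/3 + 109/3 + 199/6)) = 18365*(23170 + 377/6) = 18365*(139397/6) = 2560025905/6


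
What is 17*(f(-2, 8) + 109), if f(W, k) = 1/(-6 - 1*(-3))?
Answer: 5542/3 ≈ 1847.3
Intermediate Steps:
f(W, k) = -⅓ (f(W, k) = 1/(-6 + 3) = 1/(-3) = -⅓)
17*(f(-2, 8) + 109) = 17*(-⅓ + 109) = 17*(326/3) = 5542/3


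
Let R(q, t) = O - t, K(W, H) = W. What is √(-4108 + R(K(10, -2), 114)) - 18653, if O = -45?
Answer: -18653 + I*√4267 ≈ -18653.0 + 65.322*I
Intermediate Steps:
R(q, t) = -45 - t
√(-4108 + R(K(10, -2), 114)) - 18653 = √(-4108 + (-45 - 1*114)) - 18653 = √(-4108 + (-45 - 114)) - 18653 = √(-4108 - 159) - 18653 = √(-4267) - 18653 = I*√4267 - 18653 = -18653 + I*√4267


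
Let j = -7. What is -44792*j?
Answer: 313544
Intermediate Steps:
-44792*j = -44792*(-7) = 313544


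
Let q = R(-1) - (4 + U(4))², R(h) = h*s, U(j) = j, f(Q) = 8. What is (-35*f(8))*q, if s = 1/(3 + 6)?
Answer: 161560/9 ≈ 17951.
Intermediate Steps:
s = ⅑ (s = 1/9 = ⅑ ≈ 0.11111)
R(h) = h/9 (R(h) = h*(⅑) = h/9)
q = -577/9 (q = (⅑)*(-1) - (4 + 4)² = -⅑ - 1*8² = -⅑ - 1*64 = -⅑ - 64 = -577/9 ≈ -64.111)
(-35*f(8))*q = -35*8*(-577/9) = -280*(-577/9) = 161560/9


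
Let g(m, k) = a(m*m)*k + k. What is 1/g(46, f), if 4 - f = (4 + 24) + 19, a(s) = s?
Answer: -1/91031 ≈ -1.0985e-5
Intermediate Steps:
f = -43 (f = 4 - ((4 + 24) + 19) = 4 - (28 + 19) = 4 - 1*47 = 4 - 47 = -43)
g(m, k) = k + k*m² (g(m, k) = (m*m)*k + k = m²*k + k = k*m² + k = k + k*m²)
1/g(46, f) = 1/(-43*(1 + 46²)) = 1/(-43*(1 + 2116)) = 1/(-43*2117) = 1/(-91031) = -1/91031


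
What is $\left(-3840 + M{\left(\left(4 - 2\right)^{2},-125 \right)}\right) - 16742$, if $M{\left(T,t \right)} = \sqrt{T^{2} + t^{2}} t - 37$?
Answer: $-20619 - 125 \sqrt{15641} \approx -36252.0$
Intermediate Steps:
$M{\left(T,t \right)} = -37 + t \sqrt{T^{2} + t^{2}}$ ($M{\left(T,t \right)} = t \sqrt{T^{2} + t^{2}} - 37 = -37 + t \sqrt{T^{2} + t^{2}}$)
$\left(-3840 + M{\left(\left(4 - 2\right)^{2},-125 \right)}\right) - 16742 = \left(-3840 - \left(37 + 125 \sqrt{\left(\left(4 - 2\right)^{2}\right)^{2} + \left(-125\right)^{2}}\right)\right) - 16742 = \left(-3840 - \left(37 + 125 \sqrt{\left(2^{2}\right)^{2} + 15625}\right)\right) - 16742 = \left(-3840 - \left(37 + 125 \sqrt{4^{2} + 15625}\right)\right) - 16742 = \left(-3840 - \left(37 + 125 \sqrt{16 + 15625}\right)\right) - 16742 = \left(-3840 - \left(37 + 125 \sqrt{15641}\right)\right) - 16742 = \left(-3877 - 125 \sqrt{15641}\right) - 16742 = -20619 - 125 \sqrt{15641}$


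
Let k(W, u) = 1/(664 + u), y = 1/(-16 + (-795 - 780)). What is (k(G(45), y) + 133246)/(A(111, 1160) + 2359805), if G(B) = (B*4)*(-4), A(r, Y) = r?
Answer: 140764140649/2493069540468 ≈ 0.056462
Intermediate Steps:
G(B) = -16*B (G(B) = (4*B)*(-4) = -16*B)
y = -1/1591 (y = 1/(-16 - 1575) = 1/(-1591) = -1/1591 ≈ -0.00062854)
(k(G(45), y) + 133246)/(A(111, 1160) + 2359805) = (1/(664 - 1/1591) + 133246)/(111 + 2359805) = (1/(1056423/1591) + 133246)/2359916 = (1591/1056423 + 133246)*(1/2359916) = (140764140649/1056423)*(1/2359916) = 140764140649/2493069540468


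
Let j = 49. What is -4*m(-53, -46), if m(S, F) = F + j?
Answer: -12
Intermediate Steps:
m(S, F) = 49 + F (m(S, F) = F + 49 = 49 + F)
-4*m(-53, -46) = -4*(49 - 46) = -4*3 = -12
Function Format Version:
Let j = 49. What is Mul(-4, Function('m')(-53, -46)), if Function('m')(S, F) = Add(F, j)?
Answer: -12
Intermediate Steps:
Function('m')(S, F) = Add(49, F) (Function('m')(S, F) = Add(F, 49) = Add(49, F))
Mul(-4, Function('m')(-53, -46)) = Mul(-4, Add(49, -46)) = Mul(-4, 3) = -12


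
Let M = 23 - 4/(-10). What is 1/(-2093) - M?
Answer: -244886/10465 ≈ -23.400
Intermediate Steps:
M = 117/5 (M = 23 - ⅒*(-4) = 23 + ⅖ = 117/5 ≈ 23.400)
1/(-2093) - M = 1/(-2093) - 1*117/5 = -1/2093 - 117/5 = -244886/10465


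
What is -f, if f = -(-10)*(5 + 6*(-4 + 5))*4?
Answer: -440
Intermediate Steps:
f = 440 (f = -(-10)*(5 + 6*1)*4 = -(-10)*(5 + 6)*4 = -(-10)*11*4 = -5*(-22)*4 = 110*4 = 440)
-f = -1*440 = -440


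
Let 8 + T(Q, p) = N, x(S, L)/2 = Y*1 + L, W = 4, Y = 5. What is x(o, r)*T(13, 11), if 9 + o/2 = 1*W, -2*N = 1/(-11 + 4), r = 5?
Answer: -1110/7 ≈ -158.57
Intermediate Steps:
N = 1/14 (N = -1/(2*(-11 + 4)) = -½/(-7) = -½*(-⅐) = 1/14 ≈ 0.071429)
o = -10 (o = -18 + 2*(1*4) = -18 + 2*4 = -18 + 8 = -10)
x(S, L) = 10 + 2*L (x(S, L) = 2*(5*1 + L) = 2*(5 + L) = 10 + 2*L)
T(Q, p) = -111/14 (T(Q, p) = -8 + 1/14 = -111/14)
x(o, r)*T(13, 11) = (10 + 2*5)*(-111/14) = (10 + 10)*(-111/14) = 20*(-111/14) = -1110/7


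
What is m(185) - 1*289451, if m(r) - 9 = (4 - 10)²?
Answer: -289406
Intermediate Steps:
m(r) = 45 (m(r) = 9 + (4 - 10)² = 9 + (-6)² = 9 + 36 = 45)
m(185) - 1*289451 = 45 - 1*289451 = 45 - 289451 = -289406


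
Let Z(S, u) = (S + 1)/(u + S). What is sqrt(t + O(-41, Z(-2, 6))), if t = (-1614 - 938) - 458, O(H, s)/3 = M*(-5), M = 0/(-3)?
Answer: I*sqrt(3010) ≈ 54.863*I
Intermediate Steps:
M = 0 (M = 0*(-1/3) = 0)
Z(S, u) = (1 + S)/(S + u)
O(H, s) = 0 (O(H, s) = 3*(0*(-5)) = 3*0 = 0)
t = -3010 (t = -2552 - 458 = -3010)
sqrt(t + O(-41, Z(-2, 6))) = sqrt(-3010 + 0) = sqrt(-3010) = I*sqrt(3010)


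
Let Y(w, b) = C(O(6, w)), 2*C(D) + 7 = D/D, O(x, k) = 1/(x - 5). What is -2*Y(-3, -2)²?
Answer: -18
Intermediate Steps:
O(x, k) = 1/(-5 + x)
C(D) = -3 (C(D) = -7/2 + (D/D)/2 = -7/2 + (½)*1 = -7/2 + ½ = -3)
Y(w, b) = -3
-2*Y(-3, -2)² = -2*(-3)² = -2*9 = -18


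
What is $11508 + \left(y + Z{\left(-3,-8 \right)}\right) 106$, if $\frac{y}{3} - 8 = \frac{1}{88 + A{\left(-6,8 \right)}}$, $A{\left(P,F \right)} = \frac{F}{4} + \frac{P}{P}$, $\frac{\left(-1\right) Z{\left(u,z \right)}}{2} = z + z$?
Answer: $\frac{1587722}{91} \approx 17448.0$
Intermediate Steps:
$Z{\left(u,z \right)} = - 4 z$ ($Z{\left(u,z \right)} = - 2 \left(z + z\right) = - 2 \cdot 2 z = - 4 z$)
$A{\left(P,F \right)} = 1 + \frac{F}{4}$ ($A{\left(P,F \right)} = F \frac{1}{4} + 1 = \frac{F}{4} + 1 = 1 + \frac{F}{4}$)
$y = \frac{2187}{91}$ ($y = 24 + \frac{3}{88 + \left(1 + \frac{1}{4} \cdot 8\right)} = 24 + \frac{3}{88 + \left(1 + 2\right)} = 24 + \frac{3}{88 + 3} = 24 + \frac{3}{91} = \frac{2187}{91} \approx 24.033$)
$11508 + \left(y + Z{\left(-3,-8 \right)}\right) 106 = 11508 + \left(\frac{2187}{91} - -32\right) 106 = 11508 + \left(\frac{2187}{91} + 32\right) 106 = 11508 + \frac{5099}{91} \cdot 106 = 11508 + \frac{540494}{91} = \frac{1587722}{91}$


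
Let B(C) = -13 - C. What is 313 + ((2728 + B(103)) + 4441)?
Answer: 7366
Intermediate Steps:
313 + ((2728 + B(103)) + 4441) = 313 + ((2728 + (-13 - 1*103)) + 4441) = 313 + ((2728 + (-13 - 103)) + 4441) = 313 + ((2728 - 116) + 4441) = 313 + (2612 + 4441) = 313 + 7053 = 7366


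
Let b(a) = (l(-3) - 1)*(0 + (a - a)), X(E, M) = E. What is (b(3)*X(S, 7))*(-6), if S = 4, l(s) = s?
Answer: 0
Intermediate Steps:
b(a) = 0 (b(a) = (-3 - 1)*(0 + (a - a)) = -4*(0 + 0) = -4*0 = 0)
(b(3)*X(S, 7))*(-6) = (0*4)*(-6) = 0*(-6) = 0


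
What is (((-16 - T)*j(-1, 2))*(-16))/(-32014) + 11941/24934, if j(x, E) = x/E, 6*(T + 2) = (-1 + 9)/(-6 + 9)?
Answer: 1733221963/3592066842 ≈ 0.48251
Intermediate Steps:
T = -14/9 (T = -2 + ((-1 + 9)/(-6 + 9))/6 = -2 + (8/3)/6 = -2 + (8*(⅓))/6 = -2 + (⅙)*(8/3) = -2 + 4/9 = -14/9 ≈ -1.5556)
(((-16 - T)*j(-1, 2))*(-16))/(-32014) + 11941/24934 = (((-16 - 1*(-14/9))*(-1/2))*(-16))/(-32014) + 11941/24934 = (((-16 + 14/9)*(-1*½))*(-16))*(-1/32014) + 11941*(1/24934) = (-130/9*(-½)*(-16))*(-1/32014) + 11941/24934 = ((65/9)*(-16))*(-1/32014) + 11941/24934 = -1040/9*(-1/32014) + 11941/24934 = 520/144063 + 11941/24934 = 1733221963/3592066842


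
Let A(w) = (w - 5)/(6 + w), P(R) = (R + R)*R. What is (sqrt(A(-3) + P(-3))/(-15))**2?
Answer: 46/675 ≈ 0.068148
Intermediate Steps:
P(R) = 2*R**2 (P(R) = (2*R)*R = 2*R**2)
A(w) = (-5 + w)/(6 + w)
(sqrt(A(-3) + P(-3))/(-15))**2 = (sqrt((-5 - 3)/(6 - 3) + 2*(-3)**2)/(-15))**2 = (sqrt(-8/3 + 2*9)*(-1/15))**2 = (sqrt((1/3)*(-8) + 18)*(-1/15))**2 = (sqrt(-8/3 + 18)*(-1/15))**2 = (sqrt(46/3)*(-1/15))**2 = ((sqrt(138)/3)*(-1/15))**2 = (-sqrt(138)/45)**2 = 46/675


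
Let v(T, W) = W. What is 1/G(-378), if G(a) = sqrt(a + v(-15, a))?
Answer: -I*sqrt(21)/126 ≈ -0.03637*I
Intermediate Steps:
G(a) = sqrt(2)*sqrt(a) (G(a) = sqrt(a + a) = sqrt(2*a) = sqrt(2)*sqrt(a))
1/G(-378) = 1/(sqrt(2)*sqrt(-378)) = 1/(sqrt(2)*(3*I*sqrt(42))) = 1/(6*I*sqrt(21)) = -I*sqrt(21)/126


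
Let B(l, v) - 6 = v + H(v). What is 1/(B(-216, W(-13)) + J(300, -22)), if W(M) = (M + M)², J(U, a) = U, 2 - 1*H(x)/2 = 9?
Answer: 1/968 ≈ 0.0010331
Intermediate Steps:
H(x) = -14 (H(x) = 4 - 2*9 = 4 - 18 = -14)
W(M) = 4*M² (W(M) = (2*M)² = 4*M²)
B(l, v) = -8 + v (B(l, v) = 6 + (v - 14) = 6 + (-14 + v) = -8 + v)
1/(B(-216, W(-13)) + J(300, -22)) = 1/((-8 + 4*(-13)²) + 300) = 1/((-8 + 4*169) + 300) = 1/((-8 + 676) + 300) = 1/(668 + 300) = 1/968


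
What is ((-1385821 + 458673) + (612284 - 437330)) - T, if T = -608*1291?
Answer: 32734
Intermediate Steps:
T = -784928
((-1385821 + 458673) + (612284 - 437330)) - T = ((-1385821 + 458673) + (612284 - 437330)) - 1*(-784928) = (-927148 + 174954) + 784928 = -752194 + 784928 = 32734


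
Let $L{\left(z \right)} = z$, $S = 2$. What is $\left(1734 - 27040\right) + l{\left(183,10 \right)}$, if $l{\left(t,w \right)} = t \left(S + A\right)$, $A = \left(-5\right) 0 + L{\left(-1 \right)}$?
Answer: $-25123$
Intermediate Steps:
$A = -1$ ($A = \left(-5\right) 0 - 1 = 0 - 1 = -1$)
$l{\left(t,w \right)} = t$ ($l{\left(t,w \right)} = t \left(2 - 1\right) = t 1 = t$)
$\left(1734 - 27040\right) + l{\left(183,10 \right)} = \left(1734 - 27040\right) + 183 = -25306 + 183 = -25123$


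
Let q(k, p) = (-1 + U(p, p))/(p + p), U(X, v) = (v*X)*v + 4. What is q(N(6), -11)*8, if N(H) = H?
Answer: 5312/11 ≈ 482.91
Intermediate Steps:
U(X, v) = 4 + X*v**2 (U(X, v) = (X*v)*v + 4 = X*v**2 + 4 = 4 + X*v**2)
q(k, p) = (3 + p**3)/(2*p) (q(k, p) = (-1 + (4 + p*p**2))/(p + p) = (-1 + (4 + p**3))/((2*p)) = (3 + p**3)*(1/(2*p)) = (3 + p**3)/(2*p))
q(N(6), -11)*8 = ((1/2)*(3 + (-11)**3)/(-11))*8 = ((1/2)*(-1/11)*(3 - 1331))*8 = ((1/2)*(-1/11)*(-1328))*8 = (664/11)*8 = 5312/11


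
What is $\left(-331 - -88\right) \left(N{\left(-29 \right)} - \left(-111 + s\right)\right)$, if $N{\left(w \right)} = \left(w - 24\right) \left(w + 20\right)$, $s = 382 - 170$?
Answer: $-91368$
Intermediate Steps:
$s = 212$
$N{\left(w \right)} = \left(-24 + w\right) \left(20 + w\right)$
$\left(-331 - -88\right) \left(N{\left(-29 \right)} - \left(-111 + s\right)\right) = \left(-331 - -88\right) \left(\left(-480 + \left(-29\right)^{2} - -116\right) + \left(111 - 212\right)\right) = \left(-331 + 88\right) \left(\left(-480 + 841 + 116\right) + \left(111 - 212\right)\right) = - 243 \left(477 - 101\right) = \left(-243\right) 376 = -91368$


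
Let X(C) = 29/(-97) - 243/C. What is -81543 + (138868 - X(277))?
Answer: 1540297029/26869 ≈ 57326.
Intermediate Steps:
X(C) = -29/97 - 243/C (X(C) = 29*(-1/97) - 243/C = -29/97 - 243/C)
-81543 + (138868 - X(277)) = -81543 + (138868 - (-29/97 - 243/277)) = -81543 + (138868 - 1*(-31604/26869)) = -81543 + (138868 + 31604/26869) = -81543 + 3731275896/26869 = 1540297029/26869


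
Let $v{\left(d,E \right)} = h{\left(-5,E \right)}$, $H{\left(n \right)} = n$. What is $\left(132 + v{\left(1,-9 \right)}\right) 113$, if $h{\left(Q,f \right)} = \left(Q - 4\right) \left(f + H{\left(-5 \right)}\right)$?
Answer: $29154$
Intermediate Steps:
$h{\left(Q,f \right)} = \left(-5 + f\right) \left(-4 + Q\right)$ ($h{\left(Q,f \right)} = \left(Q - 4\right) \left(f - 5\right) = \left(-4 + Q\right) \left(-5 + f\right) = \left(-5 + f\right) \left(-4 + Q\right)$)
$v{\left(d,E \right)} = 45 - 9 E$ ($v{\left(d,E \right)} = 20 - -25 - 4 E - 5 E = 20 + 25 - 4 E - 5 E = 45 - 9 E$)
$\left(132 + v{\left(1,-9 \right)}\right) 113 = \left(132 + \left(45 - -81\right)\right) 113 = \left(132 + \left(45 + 81\right)\right) 113 = \left(132 + 126\right) 113 = 258 \cdot 113 = 29154$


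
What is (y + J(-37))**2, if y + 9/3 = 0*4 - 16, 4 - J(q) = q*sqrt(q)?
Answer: (15 - 37*I*sqrt(37))**2 ≈ -50428.0 - 6751.9*I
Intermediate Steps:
J(q) = 4 - q**(3/2) (J(q) = 4 - q*sqrt(q) = 4 - q**(3/2))
y = -19 (y = -3 + (0*4 - 16) = -3 + (0 - 16) = -3 - 16 = -19)
(y + J(-37))**2 = (-19 + (4 - (-37)**(3/2)))**2 = (-19 + (4 - (-37)*I*sqrt(37)))**2 = (-19 + (4 + 37*I*sqrt(37)))**2 = (-15 + 37*I*sqrt(37))**2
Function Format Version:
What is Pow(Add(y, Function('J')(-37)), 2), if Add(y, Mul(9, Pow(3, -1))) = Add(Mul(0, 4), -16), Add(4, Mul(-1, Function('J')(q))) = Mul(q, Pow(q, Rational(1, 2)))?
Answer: Pow(Add(15, Mul(-37, I, Pow(37, Rational(1, 2)))), 2) ≈ Add(-50428., Mul(-6751.9, I))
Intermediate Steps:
Function('J')(q) = Add(4, Mul(-1, Pow(q, Rational(3, 2)))) (Function('J')(q) = Add(4, Mul(-1, Mul(q, Pow(q, Rational(1, 2))))) = Add(4, Mul(-1, Pow(q, Rational(3, 2)))))
y = -19 (y = Add(-3, Add(Mul(0, 4), -16)) = Add(-3, Add(0, -16)) = Add(-3, -16) = -19)
Pow(Add(y, Function('J')(-37)), 2) = Pow(Add(-19, Add(4, Mul(-1, Pow(-37, Rational(3, 2))))), 2) = Pow(Add(-19, Add(4, Mul(-1, Mul(-37, I, Pow(37, Rational(1, 2)))))), 2) = Pow(Add(-19, Add(4, Mul(37, I, Pow(37, Rational(1, 2))))), 2) = Pow(Add(-15, Mul(37, I, Pow(37, Rational(1, 2)))), 2)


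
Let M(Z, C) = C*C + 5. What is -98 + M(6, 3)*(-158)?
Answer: -2310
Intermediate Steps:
M(Z, C) = 5 + C² (M(Z, C) = C² + 5 = 5 + C²)
-98 + M(6, 3)*(-158) = -98 + (5 + 3²)*(-158) = -98 + (5 + 9)*(-158) = -98 + 14*(-158) = -98 - 2212 = -2310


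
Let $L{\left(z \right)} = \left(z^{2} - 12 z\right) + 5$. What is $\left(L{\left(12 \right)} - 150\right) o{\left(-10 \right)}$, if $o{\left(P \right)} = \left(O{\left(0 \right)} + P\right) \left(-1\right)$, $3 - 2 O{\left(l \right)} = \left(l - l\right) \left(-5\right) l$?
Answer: $- \frac{2465}{2} \approx -1232.5$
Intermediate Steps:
$L{\left(z \right)} = 5 + z^{2} - 12 z$
$O{\left(l \right)} = \frac{3}{2}$ ($O{\left(l \right)} = \frac{3}{2} - \frac{\left(l - l\right) \left(-5\right) l}{2} = \frac{3}{2} - \frac{0 \left(-5\right) l}{2} = \frac{3}{2} - \frac{0 l}{2} = \frac{3}{2} - 0 = \frac{3}{2} + 0 = \frac{3}{2}$)
$o{\left(P \right)} = - \frac{3}{2} - P$ ($o{\left(P \right)} = \left(\frac{3}{2} + P\right) \left(-1\right) = - \frac{3}{2} - P$)
$\left(L{\left(12 \right)} - 150\right) o{\left(-10 \right)} = \left(\left(5 + 12^{2} - 144\right) - 150\right) \left(- \frac{3}{2} - -10\right) = \left(\left(5 + 144 - 144\right) - 150\right) \left(- \frac{3}{2} + 10\right) = \left(5 - 150\right) \frac{17}{2} = \left(-145\right) \frac{17}{2} = - \frac{2465}{2}$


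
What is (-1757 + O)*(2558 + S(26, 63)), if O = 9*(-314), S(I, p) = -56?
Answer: -11466666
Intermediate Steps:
O = -2826
(-1757 + O)*(2558 + S(26, 63)) = (-1757 - 2826)*(2558 - 56) = -4583*2502 = -11466666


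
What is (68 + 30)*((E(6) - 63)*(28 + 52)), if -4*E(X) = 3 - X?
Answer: -488040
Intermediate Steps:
E(X) = -3/4 + X/4 (E(X) = -(3 - X)/4 = -3/4 + X/4)
(68 + 30)*((E(6) - 63)*(28 + 52)) = (68 + 30)*(((-3/4 + (1/4)*6) - 63)*(28 + 52)) = 98*(((-3/4 + 3/2) - 63)*80) = 98*((3/4 - 63)*80) = 98*(-249/4*80) = 98*(-4980) = -488040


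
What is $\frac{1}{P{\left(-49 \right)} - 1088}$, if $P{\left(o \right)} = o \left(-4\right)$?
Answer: $- \frac{1}{892} \approx -0.0011211$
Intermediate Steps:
$P{\left(o \right)} = - 4 o$
$\frac{1}{P{\left(-49 \right)} - 1088} = \frac{1}{\left(-4\right) \left(-49\right) - 1088} = \frac{1}{196 - 1088} = \frac{1}{-892} = - \frac{1}{892}$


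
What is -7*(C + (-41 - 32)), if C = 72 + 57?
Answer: -392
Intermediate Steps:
C = 129
-7*(C + (-41 - 32)) = -7*(129 + (-41 - 32)) = -7*(129 - 73) = -7*56 = -392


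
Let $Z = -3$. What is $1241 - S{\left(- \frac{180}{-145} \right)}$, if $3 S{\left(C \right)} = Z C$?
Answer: $\frac{36025}{29} \approx 1242.2$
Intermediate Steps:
$S{\left(C \right)} = - C$ ($S{\left(C \right)} = \frac{\left(-3\right) C}{3} = - C$)
$1241 - S{\left(- \frac{180}{-145} \right)} = 1241 - - \frac{-180}{-145} = 1241 - - \frac{\left(-180\right) \left(-1\right)}{145} = 1241 - \left(-1\right) \frac{36}{29} = 1241 - - \frac{36}{29} = 1241 + \frac{36}{29} = \frac{36025}{29}$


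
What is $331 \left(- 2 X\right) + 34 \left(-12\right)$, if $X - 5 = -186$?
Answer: $119414$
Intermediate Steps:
$X = -181$ ($X = 5 - 186 = -181$)
$331 \left(- 2 X\right) + 34 \left(-12\right) = 331 \left(\left(-2\right) \left(-181\right)\right) + 34 \left(-12\right) = 331 \cdot 362 - 408 = 119822 - 408 = 119414$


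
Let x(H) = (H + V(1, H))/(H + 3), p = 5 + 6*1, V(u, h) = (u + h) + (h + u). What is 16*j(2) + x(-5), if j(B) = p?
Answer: 365/2 ≈ 182.50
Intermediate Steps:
V(u, h) = 2*h + 2*u (V(u, h) = (h + u) + (h + u) = 2*h + 2*u)
p = 11 (p = 5 + 6 = 11)
j(B) = 11
x(H) = (2 + 3*H)/(3 + H) (x(H) = (H + (2*H + 2*1))/(H + 3) = (H + (2*H + 2))/(3 + H) = (H + (2 + 2*H))/(3 + H) = (2 + 3*H)/(3 + H))
16*j(2) + x(-5) = 16*11 + (2 + 3*(-5))/(3 - 5) = 176 + (2 - 15)/(-2) = 176 - ½*(-13) = 176 + 13/2 = 365/2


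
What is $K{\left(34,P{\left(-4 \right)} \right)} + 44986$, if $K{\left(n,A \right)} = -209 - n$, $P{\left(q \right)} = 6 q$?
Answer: $44743$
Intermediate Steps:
$K{\left(34,P{\left(-4 \right)} \right)} + 44986 = \left(-209 - 34\right) + 44986 = -243 + 44986 = 44743$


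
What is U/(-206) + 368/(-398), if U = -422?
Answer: 23037/20497 ≈ 1.1239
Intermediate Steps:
U/(-206) + 368/(-398) = -422/(-206) + 368/(-398) = -422*(-1/206) + 368*(-1/398) = 211/103 - 184/199 = 23037/20497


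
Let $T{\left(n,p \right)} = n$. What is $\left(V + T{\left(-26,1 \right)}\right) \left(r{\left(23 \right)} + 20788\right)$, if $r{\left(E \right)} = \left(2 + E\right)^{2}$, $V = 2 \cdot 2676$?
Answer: $114045638$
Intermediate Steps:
$V = 5352$
$\left(V + T{\left(-26,1 \right)}\right) \left(r{\left(23 \right)} + 20788\right) = \left(5352 - 26\right) \left(\left(2 + 23\right)^{2} + 20788\right) = 5326 \left(25^{2} + 20788\right) = 5326 \left(625 + 20788\right) = 5326 \cdot 21413 = 114045638$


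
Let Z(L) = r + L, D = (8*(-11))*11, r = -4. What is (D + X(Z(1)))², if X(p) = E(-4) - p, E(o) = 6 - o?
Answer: 912025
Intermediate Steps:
D = -968 (D = -88*11 = -968)
Z(L) = -4 + L
X(p) = 10 - p (X(p) = (6 - 1*(-4)) - p = (6 + 4) - p = 10 - p)
(D + X(Z(1)))² = (-968 + (10 - (-4 + 1)))² = (-968 + (10 - 1*(-3)))² = (-968 + (10 + 3))² = (-968 + 13)² = (-955)² = 912025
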